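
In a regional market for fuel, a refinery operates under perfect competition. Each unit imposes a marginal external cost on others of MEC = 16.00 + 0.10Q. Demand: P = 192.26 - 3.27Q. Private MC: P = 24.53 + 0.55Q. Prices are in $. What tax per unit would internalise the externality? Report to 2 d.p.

Social marginal cost = private MC + MEC = 40.53 + 0.65Q.
Set SMC = demand: 40.53 + 0.65Q = 192.26 - 3.27Q → Q* = 38.7066.
The Pigouvian tax equals MEC at Q*: 16.00 + 0.10×38.7066 = 19.8707.

tax = $19.87 per unit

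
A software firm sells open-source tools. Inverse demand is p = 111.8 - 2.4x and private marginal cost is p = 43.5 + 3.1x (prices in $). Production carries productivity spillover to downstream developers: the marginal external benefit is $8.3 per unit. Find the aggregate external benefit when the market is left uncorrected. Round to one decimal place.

Market equilibrium (private): 43.5 + 3.1x = 111.8 - 2.4x → x_m = 12.4182.
Total external benefit = MEB × x_m = 8.3 × 12.4182 = 103.0711.

$103.1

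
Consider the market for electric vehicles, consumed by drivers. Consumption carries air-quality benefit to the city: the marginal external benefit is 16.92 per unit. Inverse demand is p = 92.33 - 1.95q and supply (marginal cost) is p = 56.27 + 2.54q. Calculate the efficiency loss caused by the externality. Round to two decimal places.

Market equilibrium (private): 56.27 + 2.54q = 92.33 - 1.95q → q_m = 8.0312.
Social marginal benefit = demand + MEB = 109.25 - 1.95q.
Set SMB = MC: 109.25 - 1.95q = 56.27 + 2.54q → q* = 11.7996.
The welfare-loss triangle has base |q_m − q*| and height MEB(q_m) (the vertical gap between SMB and MC is zero at q* and MEB at q_m).
DWL = ½ × 3.7684 × 16.9200 = 31.8807.

DWL = 31.88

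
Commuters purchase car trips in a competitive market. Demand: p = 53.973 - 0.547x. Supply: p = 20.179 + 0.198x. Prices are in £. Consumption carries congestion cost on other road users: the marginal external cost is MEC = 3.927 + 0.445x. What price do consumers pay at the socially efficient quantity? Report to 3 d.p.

P = £40.244

Social marginal benefit = demand − MEC = 50.046 - 0.992x.
Set SMB = MC: 50.046 - 0.992x = 20.179 + 0.198x → x* = 25.0983.
Consumer price on the demand curve at x*: 53.973 − 0.547×25.0983 = 40.2442.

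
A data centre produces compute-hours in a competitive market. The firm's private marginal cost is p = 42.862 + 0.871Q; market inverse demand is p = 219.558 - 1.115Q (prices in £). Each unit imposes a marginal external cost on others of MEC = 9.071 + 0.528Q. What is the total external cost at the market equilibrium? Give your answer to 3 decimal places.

£2896.826

Market equilibrium (private): 42.862 + 0.871Q = 219.558 - 1.115Q → Q_m = 88.9708.
Total external cost = ∫₀^{Q_m} (9.071 + 0.528Q) dQ = 9.071×88.9708 + ½×0.528×88.9708² = 2896.8262.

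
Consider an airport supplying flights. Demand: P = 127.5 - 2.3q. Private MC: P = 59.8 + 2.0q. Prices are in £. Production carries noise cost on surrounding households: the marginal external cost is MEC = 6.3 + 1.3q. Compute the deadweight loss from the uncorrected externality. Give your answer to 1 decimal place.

DWL = £64.0

Market equilibrium (private): 59.8 + 2.0q = 127.5 - 2.3q → q_m = 15.7442.
Social marginal cost = private MC + MEC = 66.1 + 3.3q.
Set SMC = demand: 66.1 + 3.3q = 127.5 - 2.3q → q* = 10.9643.
Between q* and q_m the wedge SMC − demand runs linearly from 0 to MEC(q_m), so the loss is a triangle.
DWL = ½ × 4.7799 × 26.7674 = 63.9727.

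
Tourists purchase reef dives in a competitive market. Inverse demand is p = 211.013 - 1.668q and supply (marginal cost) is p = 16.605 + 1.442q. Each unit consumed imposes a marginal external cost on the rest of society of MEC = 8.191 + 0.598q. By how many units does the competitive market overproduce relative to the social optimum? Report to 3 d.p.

12.290 units

Market equilibrium (private): 16.605 + 1.442q = 211.013 - 1.668q → q_m = 62.5106.
Social marginal benefit = demand − MEC = 202.822 - 2.266q.
Set SMB = MC: 202.822 - 2.266q = 16.605 + 1.442q → q* = 50.2203.
Gap = |62.5106 − 50.2203| = 12.2903.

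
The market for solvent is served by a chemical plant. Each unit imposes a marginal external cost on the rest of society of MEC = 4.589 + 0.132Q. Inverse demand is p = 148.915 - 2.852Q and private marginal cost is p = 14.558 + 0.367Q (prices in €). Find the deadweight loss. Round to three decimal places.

DWL = €15.216

Market equilibrium (private): 14.558 + 0.367Q = 148.915 - 2.852Q → Q_m = 41.7387.
Social marginal cost = private MC + MEC = 19.147 + 0.499Q.
Set SMC = demand: 19.147 + 0.499Q = 148.915 - 2.852Q → Q* = 38.7252.
The welfare-loss triangle has base |Q_m − Q*| and height MEC(Q_m) (the vertical gap between SMC and demand is zero at Q* and MEC at Q_m).
DWL = ½ × 3.0135 × 10.0985 = 15.2159.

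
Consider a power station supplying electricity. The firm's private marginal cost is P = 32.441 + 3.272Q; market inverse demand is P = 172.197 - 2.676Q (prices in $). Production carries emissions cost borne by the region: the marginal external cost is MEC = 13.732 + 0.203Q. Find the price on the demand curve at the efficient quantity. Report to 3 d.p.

Social marginal cost = private MC + MEC = 46.173 + 3.475Q.
Set SMC = demand: 46.173 + 3.475Q = 172.197 - 2.676Q → Q* = 20.4884.
Consumer price on the demand curve at Q*: 172.197 − 2.676×20.4884 = 117.3700.

P = $117.370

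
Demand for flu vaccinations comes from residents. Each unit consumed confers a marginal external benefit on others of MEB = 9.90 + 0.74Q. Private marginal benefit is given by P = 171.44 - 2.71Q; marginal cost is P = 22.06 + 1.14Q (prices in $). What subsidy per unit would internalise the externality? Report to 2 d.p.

subsidy = $47.80 per unit

Social marginal benefit = demand + MEB = 181.34 - 1.97Q.
Set SMB = MC: 181.34 - 1.97Q = 22.06 + 1.14Q → Q* = 51.2154.
The Pigouvian subsidy equals MEB at Q*: 9.90 + 0.74×51.2154 = 47.7994.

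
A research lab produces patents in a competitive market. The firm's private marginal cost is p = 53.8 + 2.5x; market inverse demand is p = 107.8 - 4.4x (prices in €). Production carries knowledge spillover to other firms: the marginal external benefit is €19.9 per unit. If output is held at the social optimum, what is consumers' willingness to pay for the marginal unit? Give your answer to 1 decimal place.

P = €60.7

Social marginal cost = private MC − MEB = 33.9 + 2.5x.
Set SMC = demand: 33.9 + 2.5x = 107.8 - 4.4x → x* = 10.7101.
Consumer price on the demand curve at x*: 107.8 − 4.4×10.7101 = 60.6756.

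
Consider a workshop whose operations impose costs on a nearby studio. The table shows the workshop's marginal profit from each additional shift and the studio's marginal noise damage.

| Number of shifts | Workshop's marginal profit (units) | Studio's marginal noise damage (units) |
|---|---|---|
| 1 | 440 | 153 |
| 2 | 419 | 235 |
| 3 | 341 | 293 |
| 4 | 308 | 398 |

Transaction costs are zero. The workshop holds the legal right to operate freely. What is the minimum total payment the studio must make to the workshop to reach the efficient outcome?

308

Left alone the workshop would choose level 4 (marginal profit stays positive).
Efficient level: k* = 3 (marginal profit ≥ marginal noise damage through 3).
The studio must at least cover the workshop's forgone profit from cutting 4→3: 308 = 308.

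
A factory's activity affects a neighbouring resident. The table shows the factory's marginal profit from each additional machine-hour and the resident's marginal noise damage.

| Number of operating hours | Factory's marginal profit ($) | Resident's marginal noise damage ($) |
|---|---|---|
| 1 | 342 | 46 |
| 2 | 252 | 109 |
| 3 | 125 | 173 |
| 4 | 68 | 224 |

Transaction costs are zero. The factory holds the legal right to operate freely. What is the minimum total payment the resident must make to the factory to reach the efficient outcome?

Left alone the factory would choose level 4 (marginal profit stays positive).
Efficient level: k* = 2 (marginal profit ≥ marginal noise damage through 2).
The resident must at least cover the factory's forgone profit from cutting 4→2: 125 + 68 = 193.

$193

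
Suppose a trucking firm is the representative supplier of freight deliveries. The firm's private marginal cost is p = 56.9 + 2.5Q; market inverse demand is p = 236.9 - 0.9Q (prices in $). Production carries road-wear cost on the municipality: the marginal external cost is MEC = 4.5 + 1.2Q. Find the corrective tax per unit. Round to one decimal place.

tax = $50.3 per unit

Social marginal cost = private MC + MEC = 61.4 + 3.7Q.
Set SMC = demand: 61.4 + 3.7Q = 236.9 - 0.9Q → Q* = 38.1522.
The Pigouvian tax equals MEC at Q*: 4.5 + 1.2×38.1522 = 50.2826.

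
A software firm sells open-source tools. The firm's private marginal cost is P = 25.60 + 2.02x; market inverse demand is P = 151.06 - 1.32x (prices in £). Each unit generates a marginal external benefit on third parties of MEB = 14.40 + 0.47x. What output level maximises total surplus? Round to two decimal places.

x* = 48.73

Social marginal cost = private MC − MEB = 11.20 + 1.55x.
Set SMC = demand: 11.20 + 1.55x = 151.06 - 1.32x → x* = 48.7317.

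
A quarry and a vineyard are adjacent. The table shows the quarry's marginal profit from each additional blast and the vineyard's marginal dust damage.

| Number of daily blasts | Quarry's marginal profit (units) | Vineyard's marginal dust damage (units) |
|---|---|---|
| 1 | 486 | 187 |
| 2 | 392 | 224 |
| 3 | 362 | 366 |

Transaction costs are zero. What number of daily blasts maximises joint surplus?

Bargaining reaches the level where marginal profit last exceeds marginal dust damage.
That holds through level 2 (392 ≥ 224) but not at 3 (362 < 366).

2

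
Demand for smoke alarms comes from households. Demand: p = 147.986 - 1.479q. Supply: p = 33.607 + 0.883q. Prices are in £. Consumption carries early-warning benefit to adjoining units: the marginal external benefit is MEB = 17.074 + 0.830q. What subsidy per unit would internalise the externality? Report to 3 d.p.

subsidy = £88.292 per unit

Social marginal benefit = demand + MEB = 165.060 - 0.649q.
Set SMB = MC: 165.060 - 0.649q = 33.607 + 0.883q → q* = 85.8048.
The Pigouvian subsidy equals MEB at q*: 17.074 + 0.830×85.8048 = 88.2920.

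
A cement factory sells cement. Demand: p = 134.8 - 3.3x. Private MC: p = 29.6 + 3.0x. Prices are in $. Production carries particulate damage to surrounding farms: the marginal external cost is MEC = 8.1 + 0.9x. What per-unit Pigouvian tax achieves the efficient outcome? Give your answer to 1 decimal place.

tax = $20.2 per unit

Social marginal cost = private MC + MEC = 37.7 + 3.9x.
Set SMC = demand: 37.7 + 3.9x = 134.8 - 3.3x → x* = 13.4861.
The Pigouvian tax equals MEC at x*: 8.1 + 0.9×13.4861 = 20.2375.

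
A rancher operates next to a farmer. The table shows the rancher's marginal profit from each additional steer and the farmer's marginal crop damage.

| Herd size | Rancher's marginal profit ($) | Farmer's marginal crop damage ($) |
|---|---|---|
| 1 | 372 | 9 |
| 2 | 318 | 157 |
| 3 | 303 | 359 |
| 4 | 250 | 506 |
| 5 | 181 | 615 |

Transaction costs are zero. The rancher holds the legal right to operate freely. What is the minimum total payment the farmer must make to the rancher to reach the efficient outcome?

Left alone the rancher would choose level 5 (marginal profit stays positive).
Efficient level: k* = 2 (marginal profit ≥ marginal crop damage through 2).
The farmer must at least cover the rancher's forgone profit from cutting 5→2: 303 + 250 + 181 = 734.

$734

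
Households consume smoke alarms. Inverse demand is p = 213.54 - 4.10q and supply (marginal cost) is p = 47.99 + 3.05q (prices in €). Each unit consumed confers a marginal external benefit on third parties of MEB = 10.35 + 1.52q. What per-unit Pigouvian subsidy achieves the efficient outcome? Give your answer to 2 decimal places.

Social marginal benefit = demand + MEB = 223.89 - 2.58q.
Set SMB = MC: 223.89 - 2.58q = 47.99 + 3.05q → q* = 31.2433.
The Pigouvian subsidy equals MEB at q*: 10.35 + 1.52×31.2433 = 57.8398.

subsidy = €57.84 per unit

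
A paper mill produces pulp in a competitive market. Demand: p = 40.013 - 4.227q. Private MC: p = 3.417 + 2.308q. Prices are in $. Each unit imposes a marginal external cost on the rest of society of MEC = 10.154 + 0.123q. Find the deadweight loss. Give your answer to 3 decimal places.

DWL = $8.829

Market equilibrium (private): 3.417 + 2.308q = 40.013 - 4.227q → q_m = 5.6000.
Social marginal cost = private MC + MEC = 13.571 + 2.431q.
Set SMC = demand: 13.571 + 2.431q = 40.013 - 4.227q → q* = 3.9715.
The welfare-loss triangle has base |q_m − q*| and height MEC(q_m) (the vertical gap between SMC and demand is zero at q* and MEC at q_m).
DWL = ½ × 1.6285 × 10.8428 = 8.8287.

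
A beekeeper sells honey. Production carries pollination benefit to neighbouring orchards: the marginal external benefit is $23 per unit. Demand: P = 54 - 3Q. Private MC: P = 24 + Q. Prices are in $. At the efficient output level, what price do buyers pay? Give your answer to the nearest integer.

Social marginal cost = private MC − MEB = 1 + Q.
Set SMC = demand: 1 + Q = 54 - 3Q → Q* = 13.2500.
Consumer price on the demand curve at Q*: 54 − 3×13.2500 = 14.2500.

P = $14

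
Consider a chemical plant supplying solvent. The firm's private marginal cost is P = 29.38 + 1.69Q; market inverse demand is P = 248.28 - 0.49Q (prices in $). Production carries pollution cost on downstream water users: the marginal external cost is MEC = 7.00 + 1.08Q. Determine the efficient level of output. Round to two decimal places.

Social marginal cost = private MC + MEC = 36.38 + 2.77Q.
Set SMC = demand: 36.38 + 2.77Q = 248.28 - 0.49Q → Q* = 65.0000.

Q* = 65.00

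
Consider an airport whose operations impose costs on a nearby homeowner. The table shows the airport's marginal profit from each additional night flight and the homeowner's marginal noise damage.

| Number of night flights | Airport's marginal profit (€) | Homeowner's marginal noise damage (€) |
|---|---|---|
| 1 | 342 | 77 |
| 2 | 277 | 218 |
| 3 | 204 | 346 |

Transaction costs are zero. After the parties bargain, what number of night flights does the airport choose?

2

Bargaining reaches the level where marginal profit last exceeds marginal noise damage.
That holds through level 2 (277 ≥ 218) but not at 3 (204 < 346).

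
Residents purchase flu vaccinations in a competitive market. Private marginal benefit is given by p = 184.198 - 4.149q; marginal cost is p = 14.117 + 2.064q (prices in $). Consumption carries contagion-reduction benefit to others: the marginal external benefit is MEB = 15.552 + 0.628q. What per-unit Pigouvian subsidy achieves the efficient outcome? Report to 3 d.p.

subsidy = $36.425 per unit

Social marginal benefit = demand + MEB = 199.750 - 3.521q.
Set SMB = MC: 199.750 - 3.521q = 14.117 + 2.064q → q* = 33.2378.
The Pigouvian subsidy equals MEB at q*: 15.552 + 0.628×33.2378 = 36.4253.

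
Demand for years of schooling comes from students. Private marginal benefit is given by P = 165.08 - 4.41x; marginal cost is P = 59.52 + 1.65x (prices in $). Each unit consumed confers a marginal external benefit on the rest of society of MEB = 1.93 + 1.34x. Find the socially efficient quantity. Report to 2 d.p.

x* = 22.77

Social marginal benefit = demand + MEB = 167.01 - 3.07x.
Set SMB = MC: 167.01 - 3.07x = 59.52 + 1.65x → x* = 22.7733.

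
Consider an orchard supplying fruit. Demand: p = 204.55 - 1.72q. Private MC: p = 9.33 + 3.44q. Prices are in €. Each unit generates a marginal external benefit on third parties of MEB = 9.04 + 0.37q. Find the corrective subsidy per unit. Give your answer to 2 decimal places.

subsidy = €24.82 per unit

Social marginal cost = private MC − MEB = 0.29 + 3.07q.
Set SMC = demand: 0.29 + 3.07q = 204.55 - 1.72q → q* = 42.6430.
The Pigouvian subsidy equals MEB at q*: 9.04 + 0.37×42.6430 = 24.8179.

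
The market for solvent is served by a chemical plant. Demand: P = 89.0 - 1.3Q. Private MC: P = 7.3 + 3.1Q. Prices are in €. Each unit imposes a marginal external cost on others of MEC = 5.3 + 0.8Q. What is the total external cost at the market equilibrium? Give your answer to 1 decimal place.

Market equilibrium (private): 7.3 + 3.1Q = 89.0 - 1.3Q → Q_m = 18.5682.
Total external cost = ∫₀^{Q_m} (5.3 + 0.8Q) dQ = 5.3×18.5682 + ½×0.8×18.5682² = 236.3227.

€236.3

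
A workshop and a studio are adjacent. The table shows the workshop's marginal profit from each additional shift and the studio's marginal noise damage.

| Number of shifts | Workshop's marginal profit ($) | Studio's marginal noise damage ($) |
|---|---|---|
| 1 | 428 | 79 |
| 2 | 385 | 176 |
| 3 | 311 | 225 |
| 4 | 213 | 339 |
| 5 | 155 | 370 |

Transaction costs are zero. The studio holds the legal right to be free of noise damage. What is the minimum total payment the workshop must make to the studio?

Efficient level: marginal profit ≥ marginal noise damage through level 3, so k* = 3.
With the studio holding the right, the workshop must at least compensate total damage at k*: 79 + 176 + 225 = 480.

$480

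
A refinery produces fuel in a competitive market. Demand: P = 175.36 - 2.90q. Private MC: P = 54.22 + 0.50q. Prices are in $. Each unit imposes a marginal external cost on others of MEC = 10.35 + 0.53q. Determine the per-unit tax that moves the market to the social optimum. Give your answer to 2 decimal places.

tax = $25.29 per unit

Social marginal cost = private MC + MEC = 64.57 + 1.03q.
Set SMC = demand: 64.57 + 1.03q = 175.36 - 2.90q → q* = 28.1908.
The Pigouvian tax equals MEC at q*: 10.35 + 0.53×28.1908 = 25.2911.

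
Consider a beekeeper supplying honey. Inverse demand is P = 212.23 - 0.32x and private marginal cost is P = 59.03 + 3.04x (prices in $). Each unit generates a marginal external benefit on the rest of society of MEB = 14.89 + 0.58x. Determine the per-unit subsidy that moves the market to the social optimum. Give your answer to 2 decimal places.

subsidy = $49.96 per unit

Social marginal cost = private MC − MEB = 44.14 + 2.46x.
Set SMC = demand: 44.14 + 2.46x = 212.23 - 0.32x → x* = 60.4640.
The Pigouvian subsidy equals MEB at x*: 14.89 + 0.58×60.4640 = 49.9591.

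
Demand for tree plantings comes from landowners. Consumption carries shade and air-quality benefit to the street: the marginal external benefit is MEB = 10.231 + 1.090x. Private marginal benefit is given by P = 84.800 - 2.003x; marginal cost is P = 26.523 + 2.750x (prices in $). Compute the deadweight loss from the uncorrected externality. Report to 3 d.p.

Market equilibrium (private): 26.523 + 2.750x = 84.800 - 2.003x → x_m = 12.2611.
Social marginal benefit = demand + MEB = 95.031 - 0.913x.
Set SMB = MC: 95.031 - 0.913x = 26.523 + 2.750x → x* = 18.7027.
Between x* and x_m the wedge SMB − MC runs linearly from 0 to MEB(x_m), so the loss is a triangle.
DWL = ½ × 6.4416 × 23.5956 = 75.9967.

DWL = $75.997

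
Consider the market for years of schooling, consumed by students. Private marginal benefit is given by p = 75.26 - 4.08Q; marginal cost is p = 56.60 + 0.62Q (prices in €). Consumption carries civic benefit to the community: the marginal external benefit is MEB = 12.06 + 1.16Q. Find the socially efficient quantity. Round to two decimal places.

Social marginal benefit = demand + MEB = 87.32 - 2.92Q.
Set SMB = MC: 87.32 - 2.92Q = 56.60 + 0.62Q → Q* = 8.6780.

Q* = 8.68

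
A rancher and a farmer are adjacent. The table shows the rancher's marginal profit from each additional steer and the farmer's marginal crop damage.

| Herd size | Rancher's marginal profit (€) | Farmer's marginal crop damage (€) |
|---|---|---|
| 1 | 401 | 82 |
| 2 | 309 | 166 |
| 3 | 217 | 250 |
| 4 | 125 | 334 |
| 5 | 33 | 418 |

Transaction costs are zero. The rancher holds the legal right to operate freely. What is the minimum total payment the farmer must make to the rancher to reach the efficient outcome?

Left alone the rancher would choose level 5 (marginal profit stays positive).
Efficient level: k* = 2 (marginal profit ≥ marginal crop damage through 2).
The farmer must at least cover the rancher's forgone profit from cutting 5→2: 217 + 125 + 33 = 375.

€375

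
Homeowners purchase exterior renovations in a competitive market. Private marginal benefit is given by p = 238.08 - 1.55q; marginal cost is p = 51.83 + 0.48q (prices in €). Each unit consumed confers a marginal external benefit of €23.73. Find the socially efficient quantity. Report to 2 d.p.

Social marginal benefit = demand + MEB = 261.81 - 1.55q.
Set SMB = MC: 261.81 - 1.55q = 51.83 + 0.48q → q* = 103.4384.

q* = 103.44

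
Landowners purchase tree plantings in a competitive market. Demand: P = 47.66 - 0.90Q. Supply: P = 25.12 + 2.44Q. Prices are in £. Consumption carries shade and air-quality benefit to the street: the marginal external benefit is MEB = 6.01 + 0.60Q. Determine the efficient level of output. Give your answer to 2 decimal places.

Q* = 10.42

Social marginal benefit = demand + MEB = 53.67 - 0.30Q.
Set SMB = MC: 53.67 - 0.30Q = 25.12 + 2.44Q → Q* = 10.4197.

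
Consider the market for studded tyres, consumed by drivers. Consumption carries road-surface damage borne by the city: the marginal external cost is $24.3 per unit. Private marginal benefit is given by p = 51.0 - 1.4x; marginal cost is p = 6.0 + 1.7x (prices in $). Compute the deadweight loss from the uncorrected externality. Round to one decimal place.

DWL = $95.2

Market equilibrium (private): 6.0 + 1.7x = 51.0 - 1.4x → x_m = 14.5161.
Social marginal benefit = demand − MEC = 26.7 - 1.4x.
Set SMB = MC: 26.7 - 1.4x = 6.0 + 1.7x → x* = 6.6774.
The loss is the area between SMB and MC from x* to x_m; with linear curves that's a triangle of height MEC(x_m).
DWL = ½ × 7.8387 × 24.3000 = 95.2402.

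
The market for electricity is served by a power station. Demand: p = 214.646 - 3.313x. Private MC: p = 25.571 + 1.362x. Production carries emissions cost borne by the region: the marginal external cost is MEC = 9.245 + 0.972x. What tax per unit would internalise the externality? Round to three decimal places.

tax = 40.199 per unit

Social marginal cost = private MC + MEC = 34.816 + 2.334x.
Set SMC = demand: 34.816 + 2.334x = 214.646 - 3.313x → x* = 31.8452.
The Pigouvian tax equals MEC at x*: 9.245 + 0.972×31.8452 = 40.1985.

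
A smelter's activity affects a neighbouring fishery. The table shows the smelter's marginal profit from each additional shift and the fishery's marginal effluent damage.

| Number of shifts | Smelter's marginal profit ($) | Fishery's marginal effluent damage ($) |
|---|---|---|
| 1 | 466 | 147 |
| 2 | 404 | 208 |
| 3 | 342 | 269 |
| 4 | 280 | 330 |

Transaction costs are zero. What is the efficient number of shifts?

Bargaining reaches the level where marginal profit last exceeds marginal effluent damage.
That holds through level 3 (342 ≥ 269) but not at 4 (280 < 330).

3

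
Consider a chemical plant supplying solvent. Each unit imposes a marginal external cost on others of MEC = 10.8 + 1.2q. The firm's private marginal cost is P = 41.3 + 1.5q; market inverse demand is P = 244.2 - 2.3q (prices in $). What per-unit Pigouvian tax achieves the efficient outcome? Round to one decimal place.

tax = $56.9 per unit

Social marginal cost = private MC + MEC = 52.1 + 2.7q.
Set SMC = demand: 52.1 + 2.7q = 244.2 - 2.3q → q* = 38.4200.
The Pigouvian tax equals MEC at q*: 10.8 + 1.2×38.4200 = 56.9040.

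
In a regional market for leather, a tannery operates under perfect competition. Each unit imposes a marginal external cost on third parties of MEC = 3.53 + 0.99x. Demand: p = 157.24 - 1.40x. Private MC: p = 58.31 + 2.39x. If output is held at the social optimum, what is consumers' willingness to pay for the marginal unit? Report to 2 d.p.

P = 129.30

Social marginal cost = private MC + MEC = 61.84 + 3.38x.
Set SMC = demand: 61.84 + 3.38x = 157.24 - 1.40x → x* = 19.9582.
Consumer price on the demand curve at x*: 157.24 − 1.40×19.9582 = 129.2985.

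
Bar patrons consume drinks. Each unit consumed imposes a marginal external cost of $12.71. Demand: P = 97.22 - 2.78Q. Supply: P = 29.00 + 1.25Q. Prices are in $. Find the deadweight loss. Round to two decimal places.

DWL = $20.04

Market equilibrium (private): 29.00 + 1.25Q = 97.22 - 2.78Q → Q_m = 16.9280.
Social marginal benefit = demand − MEC = 84.51 - 2.78Q.
Set SMB = MC: 84.51 - 2.78Q = 29.00 + 1.25Q → Q* = 13.7742.
The welfare-loss triangle has base |Q_m − Q*| and height MEC(Q_m) (the vertical gap between SMB and MC is zero at Q* and MEC at Q_m).
DWL = ½ × 3.1538 × 12.7100 = 20.0424.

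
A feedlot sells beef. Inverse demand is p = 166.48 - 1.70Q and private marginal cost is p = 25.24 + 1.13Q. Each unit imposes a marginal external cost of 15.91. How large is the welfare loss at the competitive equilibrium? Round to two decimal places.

Market equilibrium (private): 25.24 + 1.13Q = 166.48 - 1.70Q → Q_m = 49.9081.
Social marginal cost = private MC + MEC = 41.15 + 1.13Q.
Set SMC = demand: 41.15 + 1.13Q = 166.48 - 1.70Q → Q* = 44.2862.
Height of the DWL triangle at Q_m is SMC(Q_m) − demand(Q_m) = MEC(Q_m) = 15.9100.
DWL = ½ × 5.6219 × 15.9100 = 44.7222.

DWL = 44.72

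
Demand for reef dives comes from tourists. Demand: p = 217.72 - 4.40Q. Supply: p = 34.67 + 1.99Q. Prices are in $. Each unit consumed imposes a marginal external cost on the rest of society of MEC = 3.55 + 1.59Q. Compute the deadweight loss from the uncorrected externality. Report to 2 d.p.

Market equilibrium (private): 34.67 + 1.99Q = 217.72 - 4.40Q → Q_m = 28.6463.
Social marginal benefit = demand − MEC = 214.17 - 5.99Q.
Set SMB = MC: 214.17 - 5.99Q = 34.67 + 1.99Q → Q* = 22.4937.
The welfare-loss triangle has base |Q_m − Q*| and height MEC(Q_m) (the vertical gap between SMB and MC is zero at Q* and MEC at Q_m).
DWL = ½ × 6.1526 × 49.0977 = 151.0393.

DWL = $151.04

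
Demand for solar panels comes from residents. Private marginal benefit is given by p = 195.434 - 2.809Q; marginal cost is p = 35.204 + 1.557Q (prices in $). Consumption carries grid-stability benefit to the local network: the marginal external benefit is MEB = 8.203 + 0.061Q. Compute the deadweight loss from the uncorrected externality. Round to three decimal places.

DWL = $12.663

Market equilibrium (private): 35.204 + 1.557Q = 195.434 - 2.809Q → Q_m = 36.6995.
Social marginal benefit = demand + MEB = 203.637 - 2.748Q.
Set SMB = MC: 203.637 - 2.748Q = 35.204 + 1.557Q → Q* = 39.1250.
The loss is the area between SMB and MC from Q* to Q_m; with linear curves that's a triangle of height MEB(Q_m).
DWL = ½ × 2.4255 × 10.4417 = 12.6632.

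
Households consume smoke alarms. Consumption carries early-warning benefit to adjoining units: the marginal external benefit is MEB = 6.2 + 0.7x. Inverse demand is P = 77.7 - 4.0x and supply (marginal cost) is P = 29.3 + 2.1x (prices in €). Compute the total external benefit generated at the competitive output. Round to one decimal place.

€71.2

Market equilibrium (private): 29.3 + 2.1x = 77.7 - 4.0x → x_m = 7.9344.
Total external benefit = ∫₀^{x_m} (6.2 + 0.7x) dx = 6.2×7.9344 + ½×0.7×7.9344² = 71.2274.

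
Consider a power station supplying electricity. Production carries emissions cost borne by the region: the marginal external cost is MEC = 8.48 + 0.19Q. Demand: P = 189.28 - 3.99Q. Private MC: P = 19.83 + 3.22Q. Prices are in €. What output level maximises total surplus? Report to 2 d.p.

Q* = 21.75

Social marginal cost = private MC + MEC = 28.31 + 3.41Q.
Set SMC = demand: 28.31 + 3.41Q = 189.28 - 3.99Q → Q* = 21.7527.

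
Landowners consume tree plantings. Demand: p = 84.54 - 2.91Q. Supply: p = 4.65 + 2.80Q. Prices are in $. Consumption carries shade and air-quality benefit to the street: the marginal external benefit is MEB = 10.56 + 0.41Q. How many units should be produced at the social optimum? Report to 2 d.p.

Q* = 17.07

Social marginal benefit = demand + MEB = 95.10 - 2.50Q.
Set SMB = MC: 95.10 - 2.50Q = 4.65 + 2.80Q → Q* = 17.0660.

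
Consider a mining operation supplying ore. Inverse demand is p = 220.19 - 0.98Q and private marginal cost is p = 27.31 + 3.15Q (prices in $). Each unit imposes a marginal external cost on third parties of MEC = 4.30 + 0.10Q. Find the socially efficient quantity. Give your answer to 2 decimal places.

Social marginal cost = private MC + MEC = 31.61 + 3.25Q.
Set SMC = demand: 31.61 + 3.25Q = 220.19 - 0.98Q → Q* = 44.5816.

Q* = 44.58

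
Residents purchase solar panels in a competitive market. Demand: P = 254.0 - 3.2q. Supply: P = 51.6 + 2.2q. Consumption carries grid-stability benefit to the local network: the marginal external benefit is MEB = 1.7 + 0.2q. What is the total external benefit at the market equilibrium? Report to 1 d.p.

Market equilibrium (private): 51.6 + 2.2q = 254.0 - 3.2q → q_m = 37.4815.
Total external benefit = ∫₀^{q_m} (1.7 + 0.2q) dq = 1.7×37.4815 + ½×0.2×37.4815² = 204.2048.

204.2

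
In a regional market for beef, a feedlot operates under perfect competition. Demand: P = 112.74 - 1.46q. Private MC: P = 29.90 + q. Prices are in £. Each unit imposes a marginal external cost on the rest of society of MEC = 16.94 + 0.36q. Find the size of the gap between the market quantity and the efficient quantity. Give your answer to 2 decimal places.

10.31 units

Market equilibrium (private): 29.90 + q = 112.74 - 1.46q → q_m = 33.6748.
Social marginal cost = private MC + MEC = 46.84 + 1.36q.
Set SMC = demand: 46.84 + 1.36q = 112.74 - 1.46q → q* = 23.3688.
Gap = |33.6748 − 23.3688| = 10.3060.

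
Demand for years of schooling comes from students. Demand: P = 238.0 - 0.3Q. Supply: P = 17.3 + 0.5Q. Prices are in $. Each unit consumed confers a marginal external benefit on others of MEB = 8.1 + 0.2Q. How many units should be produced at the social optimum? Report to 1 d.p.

Q* = 381.3

Social marginal benefit = demand + MEB = 246.1 - 0.1Q.
Set SMB = MC: 246.1 - 0.1Q = 17.3 + 0.5Q → Q* = 381.3333.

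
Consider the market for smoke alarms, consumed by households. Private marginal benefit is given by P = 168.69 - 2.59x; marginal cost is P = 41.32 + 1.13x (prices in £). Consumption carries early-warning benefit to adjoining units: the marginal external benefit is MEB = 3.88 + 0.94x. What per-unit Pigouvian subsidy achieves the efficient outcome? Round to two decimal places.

subsidy = £48.26 per unit

Social marginal benefit = demand + MEB = 172.57 - 1.65x.
Set SMB = MC: 172.57 - 1.65x = 41.32 + 1.13x → x* = 47.2122.
The Pigouvian subsidy equals MEB at x*: 3.88 + 0.94×47.2122 = 48.2595.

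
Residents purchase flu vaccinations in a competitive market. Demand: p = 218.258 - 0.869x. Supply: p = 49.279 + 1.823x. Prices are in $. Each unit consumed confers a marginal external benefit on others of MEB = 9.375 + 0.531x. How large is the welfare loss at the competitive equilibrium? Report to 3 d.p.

Market equilibrium (private): 49.279 + 1.823x = 218.258 - 0.869x → x_m = 62.7708.
Social marginal benefit = demand + MEB = 227.633 - 0.338x.
Set SMB = MC: 227.633 - 0.338x = 49.279 + 1.823x → x* = 82.5331.
Height of the DWL triangle at x_m is SMB(x_m) − MC(x_m) = MEB(x_m) = 42.7063.
DWL = ½ × 19.7623 × 42.7063 = 421.9874.

DWL = $421.987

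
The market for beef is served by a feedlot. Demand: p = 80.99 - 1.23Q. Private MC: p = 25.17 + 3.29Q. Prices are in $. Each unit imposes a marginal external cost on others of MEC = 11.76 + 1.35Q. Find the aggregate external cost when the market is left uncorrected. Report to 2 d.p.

$248.18

Market equilibrium (private): 25.17 + 3.29Q = 80.99 - 1.23Q → Q_m = 12.3496.
Total external cost = ∫₀^{Q_m} (11.76 + 1.35Q) dQ = 11.76×12.3496 + ½×1.35×12.3496² = 248.1773.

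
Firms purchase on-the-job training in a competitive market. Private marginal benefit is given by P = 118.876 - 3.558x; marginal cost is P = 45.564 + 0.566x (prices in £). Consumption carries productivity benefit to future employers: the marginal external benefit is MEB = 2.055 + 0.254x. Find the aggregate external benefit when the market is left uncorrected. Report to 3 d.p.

£76.666

Market equilibrium (private): 45.564 + 0.566x = 118.876 - 3.558x → x_m = 17.7769.
Total external benefit = ∫₀^{x_m} (2.055 + 0.254x) dx = 2.055×17.7769 + ½×0.254×17.7769² = 76.6658.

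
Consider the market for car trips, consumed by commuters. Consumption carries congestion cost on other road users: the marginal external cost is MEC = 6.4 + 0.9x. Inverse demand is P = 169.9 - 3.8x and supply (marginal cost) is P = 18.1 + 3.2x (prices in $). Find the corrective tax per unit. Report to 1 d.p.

tax = $23.0 per unit

Social marginal benefit = demand − MEC = 163.5 - 4.7x.
Set SMB = MC: 163.5 - 4.7x = 18.1 + 3.2x → x* = 18.4051.
The Pigouvian tax equals MEC at x*: 6.4 + 0.9×18.4051 = 22.9646.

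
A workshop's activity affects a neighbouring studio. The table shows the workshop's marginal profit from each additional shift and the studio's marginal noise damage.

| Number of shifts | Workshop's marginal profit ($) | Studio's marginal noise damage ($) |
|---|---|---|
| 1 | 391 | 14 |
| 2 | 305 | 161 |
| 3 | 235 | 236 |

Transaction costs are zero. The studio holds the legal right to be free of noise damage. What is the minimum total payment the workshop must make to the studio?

$175

Efficient level: marginal profit ≥ marginal noise damage through level 2, so k* = 2.
With the studio holding the right, the workshop must at least compensate total damage at k*: 14 + 161 = 175.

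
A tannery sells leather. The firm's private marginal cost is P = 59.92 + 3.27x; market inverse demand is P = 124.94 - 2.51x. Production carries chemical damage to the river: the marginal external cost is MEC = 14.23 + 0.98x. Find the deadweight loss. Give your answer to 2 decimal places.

DWL = 47.17

Market equilibrium (private): 59.92 + 3.27x = 124.94 - 2.51x → x_m = 11.2491.
Social marginal cost = private MC + MEC = 74.15 + 4.25x.
Set SMC = demand: 74.15 + 4.25x = 124.94 - 2.51x → x* = 7.5133.
Height of the DWL triangle at x_m is SMC(x_m) − demand(x_m) = MEC(x_m) = 25.2542.
DWL = ½ × 3.7358 × 25.2542 = 47.1723.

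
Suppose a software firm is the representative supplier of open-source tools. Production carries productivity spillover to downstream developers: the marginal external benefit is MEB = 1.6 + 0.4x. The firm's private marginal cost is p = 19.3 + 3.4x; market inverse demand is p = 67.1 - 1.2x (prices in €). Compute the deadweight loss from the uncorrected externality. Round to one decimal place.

DWL = €3.9

Market equilibrium (private): 19.3 + 3.4x = 67.1 - 1.2x → x_m = 10.3913.
Social marginal cost = private MC − MEB = 17.7 + 3.0x.
Set SMC = demand: 17.7 + 3.0x = 67.1 - 1.2x → x* = 11.7619.
Between x* and x_m the wedge demand − SMC runs linearly from 0 to MEB(x_m), so the loss is a triangle.
DWL = ½ × 1.3706 × 5.7565 = 3.9449.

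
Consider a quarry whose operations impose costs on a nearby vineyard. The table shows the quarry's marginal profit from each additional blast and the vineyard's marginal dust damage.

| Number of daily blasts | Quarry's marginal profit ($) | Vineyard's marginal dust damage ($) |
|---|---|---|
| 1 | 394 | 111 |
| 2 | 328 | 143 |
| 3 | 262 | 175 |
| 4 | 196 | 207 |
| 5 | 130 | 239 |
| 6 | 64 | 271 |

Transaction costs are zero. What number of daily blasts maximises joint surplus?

3

Bargaining reaches the level where marginal profit last exceeds marginal dust damage.
That holds through level 3 (262 ≥ 175) but not at 4 (196 < 207).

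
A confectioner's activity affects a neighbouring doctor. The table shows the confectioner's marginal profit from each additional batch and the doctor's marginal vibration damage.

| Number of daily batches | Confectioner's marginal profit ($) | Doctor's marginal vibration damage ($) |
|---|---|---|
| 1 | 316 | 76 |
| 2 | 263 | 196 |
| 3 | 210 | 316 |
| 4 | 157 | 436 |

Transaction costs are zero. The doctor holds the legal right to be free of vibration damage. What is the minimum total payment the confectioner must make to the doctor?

Efficient level: marginal profit ≥ marginal vibration damage through level 2, so k* = 2.
With the doctor holding the right, the confectioner must at least compensate total damage at k*: 76 + 196 = 272.

$272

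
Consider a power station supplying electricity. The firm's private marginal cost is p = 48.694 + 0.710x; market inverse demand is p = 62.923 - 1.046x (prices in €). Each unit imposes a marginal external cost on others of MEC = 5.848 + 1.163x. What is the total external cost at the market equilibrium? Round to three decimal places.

€85.568

Market equilibrium (private): 48.694 + 0.710x = 62.923 - 1.046x → x_m = 8.1031.
Total external cost = ∫₀^{x_m} (5.848 + 1.163x) dx = 5.848×8.1031 + ½×1.163×8.1031² = 85.5684.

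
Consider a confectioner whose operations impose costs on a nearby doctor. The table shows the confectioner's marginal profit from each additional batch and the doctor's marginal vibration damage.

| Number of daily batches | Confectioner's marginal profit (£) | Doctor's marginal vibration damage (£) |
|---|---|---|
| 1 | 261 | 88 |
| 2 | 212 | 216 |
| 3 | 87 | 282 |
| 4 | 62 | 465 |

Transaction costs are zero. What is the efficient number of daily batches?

Bargaining reaches the level where marginal profit last exceeds marginal vibration damage.
That holds through level 1 (261 ≥ 88) but not at 2 (212 < 216).

1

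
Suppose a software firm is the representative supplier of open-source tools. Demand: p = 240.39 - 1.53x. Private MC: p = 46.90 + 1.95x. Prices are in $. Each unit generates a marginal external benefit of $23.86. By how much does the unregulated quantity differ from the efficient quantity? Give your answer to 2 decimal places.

6.86 units

Market equilibrium (private): 46.90 + 1.95x = 240.39 - 1.53x → x_m = 55.6006.
Social marginal cost = private MC − MEB = 23.04 + 1.95x.
Set SMC = demand: 23.04 + 1.95x = 240.39 - 1.53x → x* = 62.4569.
Gap = |55.6006 − 62.4569| = 6.8563.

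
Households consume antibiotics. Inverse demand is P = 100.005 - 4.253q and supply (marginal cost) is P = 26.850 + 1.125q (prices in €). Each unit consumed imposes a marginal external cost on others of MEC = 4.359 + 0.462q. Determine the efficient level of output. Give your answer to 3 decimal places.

q* = 11.780

Social marginal benefit = demand − MEC = 95.646 - 4.715q.
Set SMB = MC: 95.646 - 4.715q = 26.850 + 1.125q → q* = 11.7801.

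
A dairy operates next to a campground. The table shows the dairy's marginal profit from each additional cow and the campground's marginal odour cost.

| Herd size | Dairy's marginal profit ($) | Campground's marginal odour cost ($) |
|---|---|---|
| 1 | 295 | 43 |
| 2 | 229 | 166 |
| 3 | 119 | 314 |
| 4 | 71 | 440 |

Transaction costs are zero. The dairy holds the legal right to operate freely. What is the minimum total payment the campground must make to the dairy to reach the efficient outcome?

Left alone the dairy would choose level 4 (marginal profit stays positive).
Efficient level: k* = 2 (marginal profit ≥ marginal odour cost through 2).
The campground must at least cover the dairy's forgone profit from cutting 4→2: 119 + 71 = 190.

$190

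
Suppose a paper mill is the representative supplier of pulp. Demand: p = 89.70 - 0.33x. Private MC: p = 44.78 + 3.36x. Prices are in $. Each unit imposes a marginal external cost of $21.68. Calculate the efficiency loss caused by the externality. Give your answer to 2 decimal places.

DWL = $63.69

Market equilibrium (private): 44.78 + 3.36x = 89.70 - 0.33x → x_m = 12.1734.
Social marginal cost = private MC + MEC = 66.46 + 3.36x.
Set SMC = demand: 66.46 + 3.36x = 89.70 - 0.33x → x* = 6.2981.
Between x* and x_m the wedge SMC − demand runs linearly from 0 to MEC(x_m), so the loss is a triangle.
DWL = ½ × 5.8753 × 21.6800 = 63.6883.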